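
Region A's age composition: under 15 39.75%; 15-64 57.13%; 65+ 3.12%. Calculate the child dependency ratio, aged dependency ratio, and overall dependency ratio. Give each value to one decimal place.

Youth dependency ratio = 39.75 / 57.13 × 100 = 69.6
Old-age dependency ratio = 3.12 / 57.13 × 100 = 5.5
Total dependency ratio = (39.75 + 3.12) / 57.13 × 100 = 42.87 / 57.13 × 100 = 75.0

Youth dependency ratio: 69.6
Old-age dependency ratio: 5.5
Total dependency ratio: 75.0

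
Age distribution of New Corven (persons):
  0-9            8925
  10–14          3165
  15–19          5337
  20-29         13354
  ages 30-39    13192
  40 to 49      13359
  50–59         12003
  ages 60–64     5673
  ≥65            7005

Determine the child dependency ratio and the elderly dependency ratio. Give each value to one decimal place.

0–14: 8925 + 3165 = 12090
15–64: 5337 + 13354 + 13192 + 13359 + 12003 + 5673 = 62918
65+: 7005
Youth dependency ratio = 12090 / 62918 × 100 = 19.2
Old-age dependency ratio = 7005 / 62918 × 100 = 11.1

Youth dependency ratio: 19.2
Old-age dependency ratio: 11.1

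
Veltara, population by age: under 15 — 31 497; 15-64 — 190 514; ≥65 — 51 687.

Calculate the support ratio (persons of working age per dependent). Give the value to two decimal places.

Support ratio = 190 514 / (31 497 + 51 687) = 190 514 / 83 184 = 2.29

Support ratio: 2.29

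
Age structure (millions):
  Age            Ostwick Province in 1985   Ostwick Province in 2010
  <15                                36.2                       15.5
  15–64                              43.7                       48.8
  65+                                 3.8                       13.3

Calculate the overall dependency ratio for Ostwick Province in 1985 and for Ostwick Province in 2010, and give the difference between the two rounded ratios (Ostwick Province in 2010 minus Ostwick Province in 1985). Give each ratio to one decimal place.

Ostwick Province in 1985: (36.2 + 3.8) / 43.7 × 100 = 40.0 / 43.7 × 100 = 91.5
Ostwick Province in 2010: (15.5 + 13.3) / 48.8 × 100 = 28.8 / 48.8 × 100 = 59.0

Ostwick Province in 1985: 91.5
Ostwick Province in 2010: 59.0
Difference: -32.5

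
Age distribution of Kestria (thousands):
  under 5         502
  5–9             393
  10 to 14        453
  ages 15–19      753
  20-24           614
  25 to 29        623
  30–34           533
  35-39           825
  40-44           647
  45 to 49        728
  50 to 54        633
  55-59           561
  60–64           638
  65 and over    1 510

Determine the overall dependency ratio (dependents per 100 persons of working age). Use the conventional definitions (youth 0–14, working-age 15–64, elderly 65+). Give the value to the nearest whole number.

Total dependency ratio: 44

0–14: 502 + 393 + 453 = 1 348
15–64: 753 + 614 + 623 + 533 + 825 + 647 + 728 + 633 + 561 + 638 = 6 555
65+: 1 510
Total dependency ratio = (1 348 + 1 510) / 6 555 × 100 = 2 858 / 6 555 × 100 = 44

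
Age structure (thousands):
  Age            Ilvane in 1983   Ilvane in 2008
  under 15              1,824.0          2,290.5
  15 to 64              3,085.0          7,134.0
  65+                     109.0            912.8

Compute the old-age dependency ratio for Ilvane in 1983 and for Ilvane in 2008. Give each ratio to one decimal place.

Ilvane in 1983: 109.0 / 3,085.0 × 100 = 3.5
Ilvane in 2008: 912.8 / 7,134.0 × 100 = 12.8

Ilvane in 1983: 3.5
Ilvane in 2008: 12.8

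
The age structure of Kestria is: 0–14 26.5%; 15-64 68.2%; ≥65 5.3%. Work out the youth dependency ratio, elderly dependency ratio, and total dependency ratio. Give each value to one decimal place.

Youth dependency ratio: 38.9
Old-age dependency ratio: 7.8
Total dependency ratio: 46.6

Youth dependency ratio = 26.5 / 68.2 × 100 = 38.9
Old-age dependency ratio = 5.3 / 68.2 × 100 = 7.8
Total dependency ratio = (26.5 + 5.3) / 68.2 × 100 = 31.8 / 68.2 × 100 = 46.6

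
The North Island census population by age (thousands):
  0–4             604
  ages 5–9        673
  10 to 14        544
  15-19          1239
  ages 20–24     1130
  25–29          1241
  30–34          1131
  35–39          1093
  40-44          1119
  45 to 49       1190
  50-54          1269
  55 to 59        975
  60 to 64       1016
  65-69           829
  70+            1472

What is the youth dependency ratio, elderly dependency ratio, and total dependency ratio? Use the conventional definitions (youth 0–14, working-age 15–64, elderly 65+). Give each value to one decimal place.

0–14: 604 + 673 + 544 = 1821
15–64: 1239 + 1130 + 1241 + 1131 + 1093 + 1119 + 1190 + 1269 + 975 + 1016 = 11403
65+: 829 + 1472 = 2301
Youth dependency ratio = 1821 / 11403 × 100 = 16.0
Old-age dependency ratio = 2301 / 11403 × 100 = 20.2
Total dependency ratio = (1821 + 2301) / 11403 × 100 = 4122 / 11403 × 100 = 36.1

Youth dependency ratio: 16.0
Old-age dependency ratio: 20.2
Total dependency ratio: 36.1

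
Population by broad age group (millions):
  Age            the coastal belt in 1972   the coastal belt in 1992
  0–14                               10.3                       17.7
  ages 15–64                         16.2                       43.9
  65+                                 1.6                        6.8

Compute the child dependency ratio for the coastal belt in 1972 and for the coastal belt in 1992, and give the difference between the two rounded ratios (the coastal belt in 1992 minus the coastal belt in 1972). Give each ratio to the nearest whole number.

the coastal belt in 1972: 64
the coastal belt in 1992: 40
Difference: -24

the coastal belt in 1972: 10.3 / 16.2 × 100 = 64
the coastal belt in 1992: 17.7 / 43.9 × 100 = 40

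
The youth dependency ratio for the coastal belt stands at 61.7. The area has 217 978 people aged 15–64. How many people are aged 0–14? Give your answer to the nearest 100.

Aged 0–14: 134 500

Youth dependency ratio = youth / working-age × 100
61.7 = Y / 217 978 × 100
⇒ 134 500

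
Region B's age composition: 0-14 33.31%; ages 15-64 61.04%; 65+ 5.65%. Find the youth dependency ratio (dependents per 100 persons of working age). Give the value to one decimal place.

Youth dependency ratio: 54.6

Youth dependency ratio = 33.31 / 61.04 × 100 = 54.6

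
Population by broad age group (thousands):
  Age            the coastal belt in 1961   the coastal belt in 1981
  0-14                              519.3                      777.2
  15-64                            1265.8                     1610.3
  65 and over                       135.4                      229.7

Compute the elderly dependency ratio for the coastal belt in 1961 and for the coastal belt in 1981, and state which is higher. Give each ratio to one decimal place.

the coastal belt in 1961: 135.4 / 1265.8 × 100 = 10.7
the coastal belt in 1981: 229.7 / 1610.3 × 100 = 14.3

the coastal belt in 1961: 10.7
the coastal belt in 1981: 14.3
Higher: the coastal belt in 1981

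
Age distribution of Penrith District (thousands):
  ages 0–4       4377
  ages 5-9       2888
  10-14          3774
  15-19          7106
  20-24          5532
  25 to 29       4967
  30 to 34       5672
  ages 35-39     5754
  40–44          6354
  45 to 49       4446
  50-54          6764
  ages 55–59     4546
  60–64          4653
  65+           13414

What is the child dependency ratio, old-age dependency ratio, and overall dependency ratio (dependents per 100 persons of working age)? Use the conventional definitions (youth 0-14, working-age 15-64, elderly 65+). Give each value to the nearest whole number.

Youth dependency ratio: 20
Old-age dependency ratio: 24
Total dependency ratio: 44

0–14: 4377 + 2888 + 3774 = 11039
15–64: 7106 + 5532 + 4967 + 5672 + 5754 + 6354 + 4446 + 6764 + 4546 + 4653 = 55794
65+: 13414
Youth dependency ratio = 11039 / 55794 × 100 = 20
Old-age dependency ratio = 13414 / 55794 × 100 = 24
Total dependency ratio = (11039 + 13414) / 55794 × 100 = 24453 / 55794 × 100 = 44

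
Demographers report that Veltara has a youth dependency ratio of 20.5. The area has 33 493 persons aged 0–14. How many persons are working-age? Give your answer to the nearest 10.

Working-age: 163 380

Youth dependency ratio = youth / working-age × 100
20.5 = 33 493 / W × 100
⇒ 163 380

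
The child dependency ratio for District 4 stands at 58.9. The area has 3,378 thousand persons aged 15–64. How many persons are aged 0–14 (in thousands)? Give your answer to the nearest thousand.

Youth dependency ratio = youth / working-age × 100
58.9 = Y / 3,378 × 100
⇒ 1,990

Aged 0–14: 1,990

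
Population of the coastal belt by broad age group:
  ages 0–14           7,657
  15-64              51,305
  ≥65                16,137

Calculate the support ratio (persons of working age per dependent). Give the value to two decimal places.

Support ratio = 51,305 / (7,657 + 16,137) = 51,305 / 23,794 = 2.16

Support ratio: 2.16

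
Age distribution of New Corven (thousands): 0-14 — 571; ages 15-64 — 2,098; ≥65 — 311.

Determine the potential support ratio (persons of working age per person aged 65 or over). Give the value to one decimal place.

Potential support ratio = 2,098 / 311 = 6.7

Potential support ratio: 6.7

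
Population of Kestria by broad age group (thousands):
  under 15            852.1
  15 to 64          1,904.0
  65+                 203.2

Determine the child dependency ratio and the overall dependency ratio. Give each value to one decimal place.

Youth dependency ratio = 852.1 / 1,904.0 × 100 = 44.8
Total dependency ratio = (852.1 + 203.2) / 1,904.0 × 100 = 1,055.3 / 1,904.0 × 100 = 55.4

Youth dependency ratio: 44.8
Total dependency ratio: 55.4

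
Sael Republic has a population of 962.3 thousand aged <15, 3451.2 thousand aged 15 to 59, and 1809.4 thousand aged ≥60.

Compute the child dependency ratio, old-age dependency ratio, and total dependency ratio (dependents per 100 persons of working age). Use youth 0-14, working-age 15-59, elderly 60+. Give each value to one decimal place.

Youth dependency ratio = 962.3 / 3451.2 × 100 = 27.9
Old-age dependency ratio = 1809.4 / 3451.2 × 100 = 52.4
Total dependency ratio = (962.3 + 1809.4) / 3451.2 × 100 = 2771.7 / 3451.2 × 100 = 80.3

Youth dependency ratio: 27.9
Old-age dependency ratio: 52.4
Total dependency ratio: 80.3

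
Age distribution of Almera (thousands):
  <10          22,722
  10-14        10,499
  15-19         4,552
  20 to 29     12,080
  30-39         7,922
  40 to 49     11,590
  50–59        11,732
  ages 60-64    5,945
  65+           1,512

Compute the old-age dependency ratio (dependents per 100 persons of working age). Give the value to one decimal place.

Old-age dependency ratio: 2.8

0–14: 22,722 + 10,499 = 33,221
15–64: 4,552 + 12,080 + 7,922 + 11,590 + 11,732 + 5,945 = 53,821
65+: 1,512
Old-age dependency ratio = 1,512 / 53,821 × 100 = 2.8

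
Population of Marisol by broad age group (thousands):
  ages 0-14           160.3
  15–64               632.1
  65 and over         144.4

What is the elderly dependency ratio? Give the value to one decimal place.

Old-age dependency ratio: 22.8

Old-age dependency ratio = 144.4 / 632.1 × 100 = 22.8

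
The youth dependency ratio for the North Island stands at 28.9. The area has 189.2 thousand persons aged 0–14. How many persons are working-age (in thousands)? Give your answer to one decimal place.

Working-age: 654.7

Youth dependency ratio = youth / working-age × 100
28.9 = 189.2 / W × 100
⇒ 654.7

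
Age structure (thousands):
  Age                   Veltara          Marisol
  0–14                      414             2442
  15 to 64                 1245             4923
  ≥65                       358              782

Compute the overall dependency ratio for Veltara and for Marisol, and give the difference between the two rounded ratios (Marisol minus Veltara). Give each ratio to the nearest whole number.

Veltara: (414 + 358) / 1245 × 100 = 772 / 1245 × 100 = 62
Marisol: (2442 + 782) / 4923 × 100 = 3224 / 4923 × 100 = 65

Veltara: 62
Marisol: 65
Difference: +3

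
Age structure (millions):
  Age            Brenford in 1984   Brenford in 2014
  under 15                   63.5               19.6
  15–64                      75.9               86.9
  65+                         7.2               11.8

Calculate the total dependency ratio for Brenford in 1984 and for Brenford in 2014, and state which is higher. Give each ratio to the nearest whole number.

Brenford in 1984: 93
Brenford in 2014: 36
Higher: Brenford in 1984

Brenford in 1984: (63.5 + 7.2) / 75.9 × 100 = 70.7 / 75.9 × 100 = 93
Brenford in 2014: (19.6 + 11.8) / 86.9 × 100 = 31.4 / 86.9 × 100 = 36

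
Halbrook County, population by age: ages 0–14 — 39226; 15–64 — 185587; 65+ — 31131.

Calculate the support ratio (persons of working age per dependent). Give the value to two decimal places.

Support ratio = 185587 / (39226 + 31131) = 185587 / 70357 = 2.64

Support ratio: 2.64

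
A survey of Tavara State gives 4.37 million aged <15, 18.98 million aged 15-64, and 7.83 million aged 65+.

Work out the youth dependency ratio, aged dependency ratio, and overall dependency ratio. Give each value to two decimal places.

Youth dependency ratio: 23.02
Old-age dependency ratio: 41.25
Total dependency ratio: 64.28

Youth dependency ratio = 4.37 / 18.98 × 100 = 23.02
Old-age dependency ratio = 7.83 / 18.98 × 100 = 41.25
Total dependency ratio = (4.37 + 7.83) / 18.98 × 100 = 12.20 / 18.98 × 100 = 64.28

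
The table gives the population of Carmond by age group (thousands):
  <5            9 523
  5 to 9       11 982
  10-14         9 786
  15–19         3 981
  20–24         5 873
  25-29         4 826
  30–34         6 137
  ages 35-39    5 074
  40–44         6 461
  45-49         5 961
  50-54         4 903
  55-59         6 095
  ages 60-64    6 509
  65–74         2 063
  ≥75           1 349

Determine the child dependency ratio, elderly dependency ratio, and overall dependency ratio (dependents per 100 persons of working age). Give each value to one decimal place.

Youth dependency ratio: 56.1
Old-age dependency ratio: 6.1
Total dependency ratio: 62.2

0–14: 9 523 + 11 982 + 9 786 = 31 291
15–64: 3 981 + 5 873 + 4 826 + 6 137 + 5 074 + 6 461 + 5 961 + 4 903 + 6 095 + 6 509 = 55 820
65+: 2 063 + 1 349 = 3 412
Youth dependency ratio = 31 291 / 55 820 × 100 = 56.1
Old-age dependency ratio = 3 412 / 55 820 × 100 = 6.1
Total dependency ratio = (31 291 + 3 412) / 55 820 × 100 = 34 703 / 55 820 × 100 = 62.2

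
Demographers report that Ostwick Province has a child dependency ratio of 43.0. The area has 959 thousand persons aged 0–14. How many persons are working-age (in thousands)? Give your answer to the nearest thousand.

Working-age: 2 230

Youth dependency ratio = youth / working-age × 100
43.0 = 959 / W × 100
⇒ 2 230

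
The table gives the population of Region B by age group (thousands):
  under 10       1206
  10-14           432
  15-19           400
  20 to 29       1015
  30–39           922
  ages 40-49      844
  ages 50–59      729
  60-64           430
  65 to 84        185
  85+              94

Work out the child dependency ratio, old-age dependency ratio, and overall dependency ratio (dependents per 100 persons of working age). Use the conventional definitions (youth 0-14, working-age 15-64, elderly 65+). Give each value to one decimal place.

0–14: 1206 + 432 = 1638
15–64: 400 + 1015 + 922 + 844 + 729 + 430 = 4340
65+: 185 + 94 = 279
Youth dependency ratio = 1638 / 4340 × 100 = 37.7
Old-age dependency ratio = 279 / 4340 × 100 = 6.4
Total dependency ratio = (1638 + 279) / 4340 × 100 = 1917 / 4340 × 100 = 44.2

Youth dependency ratio: 37.7
Old-age dependency ratio: 6.4
Total dependency ratio: 44.2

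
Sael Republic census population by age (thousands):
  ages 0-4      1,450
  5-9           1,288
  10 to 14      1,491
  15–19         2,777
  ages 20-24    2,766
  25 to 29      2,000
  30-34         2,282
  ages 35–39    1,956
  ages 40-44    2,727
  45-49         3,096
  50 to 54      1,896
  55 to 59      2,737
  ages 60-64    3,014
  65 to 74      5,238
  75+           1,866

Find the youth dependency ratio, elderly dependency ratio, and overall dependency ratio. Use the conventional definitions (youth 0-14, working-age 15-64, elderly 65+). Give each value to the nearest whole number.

0–14: 1,450 + 1,288 + 1,491 = 4,229
15–64: 2,777 + 2,766 + 2,000 + 2,282 + 1,956 + 2,727 + 3,096 + 1,896 + 2,737 + 3,014 = 25,251
65+: 5,238 + 1,866 = 7,104
Youth dependency ratio = 4,229 / 25,251 × 100 = 17
Old-age dependency ratio = 7,104 / 25,251 × 100 = 28
Total dependency ratio = (4,229 + 7,104) / 25,251 × 100 = 11,333 / 25,251 × 100 = 45

Youth dependency ratio: 17
Old-age dependency ratio: 28
Total dependency ratio: 45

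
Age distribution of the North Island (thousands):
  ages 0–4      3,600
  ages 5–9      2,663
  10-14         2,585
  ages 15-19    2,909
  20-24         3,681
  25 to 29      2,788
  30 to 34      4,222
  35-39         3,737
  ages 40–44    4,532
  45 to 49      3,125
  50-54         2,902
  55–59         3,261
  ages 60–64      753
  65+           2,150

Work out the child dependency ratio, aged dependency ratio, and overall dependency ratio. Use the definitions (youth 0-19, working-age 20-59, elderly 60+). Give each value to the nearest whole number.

0–19: 3,600 + 2,663 + 2,585 + 2,909 = 11,757
20–59: 3,681 + 2,788 + 4,222 + 3,737 + 4,532 + 3,125 + 2,902 + 3,261 = 28,248
60+: 753 + 2,150 = 2,903
Youth dependency ratio = 11,757 / 28,248 × 100 = 42
Old-age dependency ratio = 2,903 / 28,248 × 100 = 10
Total dependency ratio = (11,757 + 2,903) / 28,248 × 100 = 14,660 / 28,248 × 100 = 52

Youth dependency ratio: 42
Old-age dependency ratio: 10
Total dependency ratio: 52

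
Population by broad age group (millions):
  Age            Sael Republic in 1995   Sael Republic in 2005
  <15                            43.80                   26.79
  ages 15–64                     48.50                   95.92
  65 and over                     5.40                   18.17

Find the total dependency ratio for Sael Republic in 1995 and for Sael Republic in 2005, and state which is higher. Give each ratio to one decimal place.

Sael Republic in 1995: (43.80 + 5.40) / 48.50 × 100 = 49.20 / 48.50 × 100 = 101.4
Sael Republic in 2005: (26.79 + 18.17) / 95.92 × 100 = 44.96 / 95.92 × 100 = 46.9

Sael Republic in 1995: 101.4
Sael Republic in 2005: 46.9
Higher: Sael Republic in 1995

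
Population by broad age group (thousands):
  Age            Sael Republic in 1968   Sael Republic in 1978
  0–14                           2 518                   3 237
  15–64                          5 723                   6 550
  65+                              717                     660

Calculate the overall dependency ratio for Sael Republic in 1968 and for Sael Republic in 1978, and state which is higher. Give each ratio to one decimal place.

Sael Republic in 1968: (2 518 + 717) / 5 723 × 100 = 3 235 / 5 723 × 100 = 56.5
Sael Republic in 1978: (3 237 + 660) / 6 550 × 100 = 3 897 / 6 550 × 100 = 59.5

Sael Republic in 1968: 56.5
Sael Republic in 1978: 59.5
Higher: Sael Republic in 1978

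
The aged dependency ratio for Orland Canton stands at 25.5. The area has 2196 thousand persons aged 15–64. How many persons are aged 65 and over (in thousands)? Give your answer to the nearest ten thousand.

Old-age dependency ratio = elderly / working-age × 100
25.5 = E / 2196 × 100
⇒ 560

Aged 65 and over: 560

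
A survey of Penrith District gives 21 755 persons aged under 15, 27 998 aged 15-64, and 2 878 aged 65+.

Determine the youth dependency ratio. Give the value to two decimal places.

Youth dependency ratio = 21 755 / 27 998 × 100 = 77.70

Youth dependency ratio: 77.70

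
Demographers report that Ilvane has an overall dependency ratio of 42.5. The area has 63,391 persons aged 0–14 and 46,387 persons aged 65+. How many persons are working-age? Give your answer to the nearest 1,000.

Working-age: 258,000

Total dependency ratio = (youth + elderly) / working-age × 100
42.5 = (63,391 + 46,387) / W × 100
⇒ 258,000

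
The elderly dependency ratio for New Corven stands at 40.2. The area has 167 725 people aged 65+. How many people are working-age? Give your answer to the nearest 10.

Working-age: 417 230

Old-age dependency ratio = elderly / working-age × 100
40.2 = 167 725 / W × 100
⇒ 417 230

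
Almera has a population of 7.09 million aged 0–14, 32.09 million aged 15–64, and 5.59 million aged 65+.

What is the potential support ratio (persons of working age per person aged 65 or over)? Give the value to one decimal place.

Potential support ratio: 5.7

Potential support ratio = 32.09 / 5.59 = 5.7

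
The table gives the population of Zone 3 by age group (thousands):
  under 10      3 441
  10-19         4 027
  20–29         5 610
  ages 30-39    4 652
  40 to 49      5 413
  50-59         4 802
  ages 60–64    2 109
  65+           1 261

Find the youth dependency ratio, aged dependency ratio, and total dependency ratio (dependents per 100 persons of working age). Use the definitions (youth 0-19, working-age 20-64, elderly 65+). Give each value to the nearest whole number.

0–19: 3 441 + 4 027 = 7 468
20–64: 5 610 + 4 652 + 5 413 + 4 802 + 2 109 = 22 586
65+: 1 261
Youth dependency ratio = 7 468 / 22 586 × 100 = 33
Old-age dependency ratio = 1 261 / 22 586 × 100 = 6
Total dependency ratio = (7 468 + 1 261) / 22 586 × 100 = 8 729 / 22 586 × 100 = 39

Youth dependency ratio: 33
Old-age dependency ratio: 6
Total dependency ratio: 39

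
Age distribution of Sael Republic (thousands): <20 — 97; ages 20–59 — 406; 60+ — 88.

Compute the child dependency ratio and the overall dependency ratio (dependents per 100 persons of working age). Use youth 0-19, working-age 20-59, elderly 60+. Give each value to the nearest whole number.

Youth dependency ratio = 97 / 406 × 100 = 24
Total dependency ratio = (97 + 88) / 406 × 100 = 185 / 406 × 100 = 46

Youth dependency ratio: 24
Total dependency ratio: 46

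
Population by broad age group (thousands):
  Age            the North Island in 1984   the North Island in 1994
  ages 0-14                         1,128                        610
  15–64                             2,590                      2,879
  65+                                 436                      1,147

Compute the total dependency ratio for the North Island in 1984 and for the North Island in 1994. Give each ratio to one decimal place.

the North Island in 1984: (1,128 + 436) / 2,590 × 100 = 1,564 / 2,590 × 100 = 60.4
the North Island in 1994: (610 + 1,147) / 2,879 × 100 = 1,757 / 2,879 × 100 = 61.0

the North Island in 1984: 60.4
the North Island in 1994: 61.0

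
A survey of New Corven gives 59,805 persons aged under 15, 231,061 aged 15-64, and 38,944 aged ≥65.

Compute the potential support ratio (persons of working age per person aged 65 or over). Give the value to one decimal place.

Potential support ratio: 5.9

Potential support ratio = 231,061 / 38,944 = 5.9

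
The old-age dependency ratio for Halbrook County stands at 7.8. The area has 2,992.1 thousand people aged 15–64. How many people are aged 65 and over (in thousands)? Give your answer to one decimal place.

Aged 65 and over: 233.4

Old-age dependency ratio = elderly / working-age × 100
7.8 = E / 2,992.1 × 100
⇒ 233.4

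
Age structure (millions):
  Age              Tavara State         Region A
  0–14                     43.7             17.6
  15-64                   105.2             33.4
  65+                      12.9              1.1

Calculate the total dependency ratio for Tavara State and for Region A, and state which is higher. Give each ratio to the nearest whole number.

Tavara State: 54
Region A: 56
Higher: Region A

Tavara State: (43.7 + 12.9) / 105.2 × 100 = 56.6 / 105.2 × 100 = 54
Region A: (17.6 + 1.1) / 33.4 × 100 = 18.7 / 33.4 × 100 = 56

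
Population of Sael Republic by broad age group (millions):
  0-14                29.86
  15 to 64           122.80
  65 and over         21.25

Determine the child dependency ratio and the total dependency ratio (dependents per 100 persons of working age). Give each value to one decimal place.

Youth dependency ratio: 24.3
Total dependency ratio: 41.6

Youth dependency ratio = 29.86 / 122.80 × 100 = 24.3
Total dependency ratio = (29.86 + 21.25) / 122.80 × 100 = 51.11 / 122.80 × 100 = 41.6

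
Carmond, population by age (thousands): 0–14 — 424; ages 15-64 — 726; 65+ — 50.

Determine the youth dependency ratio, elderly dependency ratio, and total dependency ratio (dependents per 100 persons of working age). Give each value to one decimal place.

Youth dependency ratio: 58.4
Old-age dependency ratio: 6.9
Total dependency ratio: 65.3

Youth dependency ratio = 424 / 726 × 100 = 58.4
Old-age dependency ratio = 50 / 726 × 100 = 6.9
Total dependency ratio = (424 + 50) / 726 × 100 = 474 / 726 × 100 = 65.3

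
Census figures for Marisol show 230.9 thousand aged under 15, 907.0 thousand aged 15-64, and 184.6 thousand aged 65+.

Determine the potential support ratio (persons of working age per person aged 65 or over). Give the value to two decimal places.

Potential support ratio: 4.91

Potential support ratio = 907.0 / 184.6 = 4.91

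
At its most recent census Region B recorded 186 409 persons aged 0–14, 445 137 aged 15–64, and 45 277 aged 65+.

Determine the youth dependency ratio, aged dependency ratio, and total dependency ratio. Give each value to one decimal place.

Youth dependency ratio: 41.9
Old-age dependency ratio: 10.2
Total dependency ratio: 52.0

Youth dependency ratio = 186 409 / 445 137 × 100 = 41.9
Old-age dependency ratio = 45 277 / 445 137 × 100 = 10.2
Total dependency ratio = (186 409 + 45 277) / 445 137 × 100 = 231 686 / 445 137 × 100 = 52.0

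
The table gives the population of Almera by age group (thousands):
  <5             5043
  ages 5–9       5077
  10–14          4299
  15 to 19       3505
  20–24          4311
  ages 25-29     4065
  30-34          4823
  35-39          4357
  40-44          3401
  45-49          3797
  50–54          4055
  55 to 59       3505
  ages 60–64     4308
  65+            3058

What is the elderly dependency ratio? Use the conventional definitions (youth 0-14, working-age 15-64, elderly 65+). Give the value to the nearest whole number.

Old-age dependency ratio: 8

0–14: 5043 + 5077 + 4299 = 14419
15–64: 3505 + 4311 + 4065 + 4823 + 4357 + 3401 + 3797 + 4055 + 3505 + 4308 = 40127
65+: 3058
Old-age dependency ratio = 3058 / 40127 × 100 = 8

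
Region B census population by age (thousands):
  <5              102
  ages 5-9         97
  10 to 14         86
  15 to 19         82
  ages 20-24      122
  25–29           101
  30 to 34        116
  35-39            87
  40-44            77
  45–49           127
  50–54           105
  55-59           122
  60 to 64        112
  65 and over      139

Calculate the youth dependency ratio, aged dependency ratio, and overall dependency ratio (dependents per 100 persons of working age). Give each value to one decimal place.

Youth dependency ratio: 27.1
Old-age dependency ratio: 13.2
Total dependency ratio: 40.3

0–14: 102 + 97 + 86 = 285
15–64: 82 + 122 + 101 + 116 + 87 + 77 + 127 + 105 + 122 + 112 = 1 051
65+: 139
Youth dependency ratio = 285 / 1 051 × 100 = 27.1
Old-age dependency ratio = 139 / 1 051 × 100 = 13.2
Total dependency ratio = (285 + 139) / 1 051 × 100 = 424 / 1 051 × 100 = 40.3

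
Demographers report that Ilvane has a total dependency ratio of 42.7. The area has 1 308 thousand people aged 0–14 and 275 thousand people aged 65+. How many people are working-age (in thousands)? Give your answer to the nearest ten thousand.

Working-age: 3 710

Total dependency ratio = (youth + elderly) / working-age × 100
42.7 = (1 308 + 275) / W × 100
⇒ 3 710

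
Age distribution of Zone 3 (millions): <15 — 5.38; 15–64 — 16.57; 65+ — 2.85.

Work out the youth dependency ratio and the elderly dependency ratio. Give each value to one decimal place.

Youth dependency ratio = 5.38 / 16.57 × 100 = 32.5
Old-age dependency ratio = 2.85 / 16.57 × 100 = 17.2

Youth dependency ratio: 32.5
Old-age dependency ratio: 17.2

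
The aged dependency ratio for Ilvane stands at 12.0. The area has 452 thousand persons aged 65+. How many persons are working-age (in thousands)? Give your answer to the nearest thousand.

Working-age: 3 767

Old-age dependency ratio = elderly / working-age × 100
12.0 = 452 / W × 100
⇒ 3 767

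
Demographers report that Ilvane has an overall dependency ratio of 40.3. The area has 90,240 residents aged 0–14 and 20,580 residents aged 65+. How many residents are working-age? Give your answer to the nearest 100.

Total dependency ratio = (youth + elderly) / working-age × 100
40.3 = (90,240 + 20,580) / W × 100
⇒ 275,000

Working-age: 275,000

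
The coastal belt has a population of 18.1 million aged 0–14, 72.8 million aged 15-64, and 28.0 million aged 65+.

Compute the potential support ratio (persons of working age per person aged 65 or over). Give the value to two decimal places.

Potential support ratio: 2.60

Potential support ratio = 72.8 / 28.0 = 2.60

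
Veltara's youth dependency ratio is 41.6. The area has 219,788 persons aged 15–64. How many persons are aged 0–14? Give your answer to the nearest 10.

Aged 0–14: 91,430

Youth dependency ratio = youth / working-age × 100
41.6 = Y / 219,788 × 100
⇒ 91,430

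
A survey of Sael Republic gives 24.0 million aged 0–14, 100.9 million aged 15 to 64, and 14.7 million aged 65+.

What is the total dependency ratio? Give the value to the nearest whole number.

Total dependency ratio = (24.0 + 14.7) / 100.9 × 100 = 38.7 / 100.9 × 100 = 38

Total dependency ratio: 38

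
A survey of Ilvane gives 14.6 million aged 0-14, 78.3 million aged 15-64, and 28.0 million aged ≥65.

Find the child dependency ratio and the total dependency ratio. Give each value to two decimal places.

Youth dependency ratio: 18.65
Total dependency ratio: 54.41

Youth dependency ratio = 14.6 / 78.3 × 100 = 18.65
Total dependency ratio = (14.6 + 28.0) / 78.3 × 100 = 42.6 / 78.3 × 100 = 54.41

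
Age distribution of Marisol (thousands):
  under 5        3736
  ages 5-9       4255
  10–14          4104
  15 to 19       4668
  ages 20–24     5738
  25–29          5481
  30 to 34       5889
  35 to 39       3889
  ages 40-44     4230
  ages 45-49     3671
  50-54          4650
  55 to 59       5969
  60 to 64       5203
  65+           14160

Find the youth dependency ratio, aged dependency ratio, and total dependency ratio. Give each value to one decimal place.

0–14: 3736 + 4255 + 4104 = 12095
15–64: 4668 + 5738 + 5481 + 5889 + 3889 + 4230 + 3671 + 4650 + 5969 + 5203 = 49388
65+: 14160
Youth dependency ratio = 12095 / 49388 × 100 = 24.5
Old-age dependency ratio = 14160 / 49388 × 100 = 28.7
Total dependency ratio = (12095 + 14160) / 49388 × 100 = 26255 / 49388 × 100 = 53.2

Youth dependency ratio: 24.5
Old-age dependency ratio: 28.7
Total dependency ratio: 53.2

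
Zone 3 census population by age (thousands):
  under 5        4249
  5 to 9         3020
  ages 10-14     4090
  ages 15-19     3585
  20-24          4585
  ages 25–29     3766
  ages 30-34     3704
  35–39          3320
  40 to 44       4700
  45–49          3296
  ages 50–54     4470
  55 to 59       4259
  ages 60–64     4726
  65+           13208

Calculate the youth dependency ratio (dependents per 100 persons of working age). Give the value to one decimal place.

Youth dependency ratio: 28.1

0–14: 4249 + 3020 + 4090 = 11359
15–64: 3585 + 4585 + 3766 + 3704 + 3320 + 4700 + 3296 + 4470 + 4259 + 4726 = 40411
65+: 13208
Youth dependency ratio = 11359 / 40411 × 100 = 28.1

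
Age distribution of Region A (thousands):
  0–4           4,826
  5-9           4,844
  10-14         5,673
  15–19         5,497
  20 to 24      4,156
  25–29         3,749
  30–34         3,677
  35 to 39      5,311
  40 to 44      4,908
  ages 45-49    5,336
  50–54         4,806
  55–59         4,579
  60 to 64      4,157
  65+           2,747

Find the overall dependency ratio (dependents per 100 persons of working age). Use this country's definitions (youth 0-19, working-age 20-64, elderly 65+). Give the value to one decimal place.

Total dependency ratio: 58.0

0–19: 4,826 + 4,844 + 5,673 + 5,497 = 20,840
20–64: 4,156 + 3,749 + 3,677 + 5,311 + 4,908 + 5,336 + 4,806 + 4,579 + 4,157 = 40,679
65+: 2,747
Total dependency ratio = (20,840 + 2,747) / 40,679 × 100 = 23,587 / 40,679 × 100 = 58.0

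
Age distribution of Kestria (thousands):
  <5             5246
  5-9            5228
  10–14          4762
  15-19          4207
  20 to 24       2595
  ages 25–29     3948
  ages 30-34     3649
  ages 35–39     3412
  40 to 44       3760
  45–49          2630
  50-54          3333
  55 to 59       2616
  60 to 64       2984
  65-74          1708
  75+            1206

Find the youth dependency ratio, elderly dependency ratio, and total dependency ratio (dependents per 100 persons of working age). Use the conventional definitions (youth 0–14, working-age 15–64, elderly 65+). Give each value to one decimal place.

Youth dependency ratio: 46.0
Old-age dependency ratio: 8.8
Total dependency ratio: 54.8

0–14: 5246 + 5228 + 4762 = 15236
15–64: 4207 + 2595 + 3948 + 3649 + 3412 + 3760 + 2630 + 3333 + 2616 + 2984 = 33134
65+: 1708 + 1206 = 2914
Youth dependency ratio = 15236 / 33134 × 100 = 46.0
Old-age dependency ratio = 2914 / 33134 × 100 = 8.8
Total dependency ratio = (15236 + 2914) / 33134 × 100 = 18150 / 33134 × 100 = 54.8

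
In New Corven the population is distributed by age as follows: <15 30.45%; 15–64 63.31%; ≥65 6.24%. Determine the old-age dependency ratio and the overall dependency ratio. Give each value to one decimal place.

Old-age dependency ratio: 9.9
Total dependency ratio: 58.0

Old-age dependency ratio = 6.24 / 63.31 × 100 = 9.9
Total dependency ratio = (30.45 + 6.24) / 63.31 × 100 = 36.69 / 63.31 × 100 = 58.0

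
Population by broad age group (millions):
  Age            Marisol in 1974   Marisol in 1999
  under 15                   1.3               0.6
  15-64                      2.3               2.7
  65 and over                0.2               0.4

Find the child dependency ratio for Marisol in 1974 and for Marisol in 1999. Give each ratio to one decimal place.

Marisol in 1974: 56.5
Marisol in 1999: 22.2

Marisol in 1974: 1.3 / 2.3 × 100 = 56.5
Marisol in 1999: 0.6 / 2.7 × 100 = 22.2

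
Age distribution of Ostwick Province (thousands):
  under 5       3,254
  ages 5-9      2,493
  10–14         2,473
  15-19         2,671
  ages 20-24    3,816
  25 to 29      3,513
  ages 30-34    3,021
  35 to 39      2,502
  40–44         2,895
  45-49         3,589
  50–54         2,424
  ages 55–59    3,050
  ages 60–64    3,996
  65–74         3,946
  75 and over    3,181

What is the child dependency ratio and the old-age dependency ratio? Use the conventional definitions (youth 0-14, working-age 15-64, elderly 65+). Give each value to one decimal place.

0–14: 3,254 + 2,493 + 2,473 = 8,220
15–64: 2,671 + 3,816 + 3,513 + 3,021 + 2,502 + 2,895 + 3,589 + 2,424 + 3,050 + 3,996 = 31,477
65+: 3,946 + 3,181 = 7,127
Youth dependency ratio = 8,220 / 31,477 × 100 = 26.1
Old-age dependency ratio = 7,127 / 31,477 × 100 = 22.6

Youth dependency ratio: 26.1
Old-age dependency ratio: 22.6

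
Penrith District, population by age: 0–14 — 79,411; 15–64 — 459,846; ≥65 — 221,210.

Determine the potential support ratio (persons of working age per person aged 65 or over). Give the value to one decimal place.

Potential support ratio = 459,846 / 221,210 = 2.1

Potential support ratio: 2.1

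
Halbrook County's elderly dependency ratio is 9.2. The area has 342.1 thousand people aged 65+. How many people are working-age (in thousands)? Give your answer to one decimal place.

Working-age: 3,718.5

Old-age dependency ratio = elderly / working-age × 100
9.2 = 342.1 / W × 100
⇒ 3,718.5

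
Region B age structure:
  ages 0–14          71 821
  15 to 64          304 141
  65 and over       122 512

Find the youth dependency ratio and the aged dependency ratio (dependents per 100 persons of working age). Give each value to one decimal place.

Youth dependency ratio: 23.6
Old-age dependency ratio: 40.3

Youth dependency ratio = 71 821 / 304 141 × 100 = 23.6
Old-age dependency ratio = 122 512 / 304 141 × 100 = 40.3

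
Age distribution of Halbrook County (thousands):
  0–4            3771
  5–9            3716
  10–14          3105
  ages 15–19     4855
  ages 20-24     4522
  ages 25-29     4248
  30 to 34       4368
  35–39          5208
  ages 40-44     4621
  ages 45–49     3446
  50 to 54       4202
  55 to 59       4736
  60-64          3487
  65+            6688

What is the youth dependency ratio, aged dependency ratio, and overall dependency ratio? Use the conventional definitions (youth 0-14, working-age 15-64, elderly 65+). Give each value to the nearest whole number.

0–14: 3771 + 3716 + 3105 = 10592
15–64: 4855 + 4522 + 4248 + 4368 + 5208 + 4621 + 3446 + 4202 + 4736 + 3487 = 43693
65+: 6688
Youth dependency ratio = 10592 / 43693 × 100 = 24
Old-age dependency ratio = 6688 / 43693 × 100 = 15
Total dependency ratio = (10592 + 6688) / 43693 × 100 = 17280 / 43693 × 100 = 40

Youth dependency ratio: 24
Old-age dependency ratio: 15
Total dependency ratio: 40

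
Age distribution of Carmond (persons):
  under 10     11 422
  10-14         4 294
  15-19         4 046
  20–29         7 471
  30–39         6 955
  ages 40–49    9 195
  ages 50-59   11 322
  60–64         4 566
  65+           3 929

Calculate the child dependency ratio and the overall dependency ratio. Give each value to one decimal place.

0–14: 11 422 + 4 294 = 15 716
15–64: 4 046 + 7 471 + 6 955 + 9 195 + 11 322 + 4 566 = 43 555
65+: 3 929
Youth dependency ratio = 15 716 / 43 555 × 100 = 36.1
Total dependency ratio = (15 716 + 3 929) / 43 555 × 100 = 19 645 / 43 555 × 100 = 45.1

Youth dependency ratio: 36.1
Total dependency ratio: 45.1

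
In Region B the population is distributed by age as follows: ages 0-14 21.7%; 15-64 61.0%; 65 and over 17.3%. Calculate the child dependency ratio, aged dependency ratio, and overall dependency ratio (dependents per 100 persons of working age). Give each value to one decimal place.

Youth dependency ratio = 21.7 / 61.0 × 100 = 35.6
Old-age dependency ratio = 17.3 / 61.0 × 100 = 28.4
Total dependency ratio = (21.7 + 17.3) / 61.0 × 100 = 39.0 / 61.0 × 100 = 63.9

Youth dependency ratio: 35.6
Old-age dependency ratio: 28.4
Total dependency ratio: 63.9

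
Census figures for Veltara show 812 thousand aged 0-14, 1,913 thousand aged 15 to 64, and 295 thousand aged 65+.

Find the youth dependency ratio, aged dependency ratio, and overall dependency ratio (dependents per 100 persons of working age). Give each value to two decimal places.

Youth dependency ratio: 42.45
Old-age dependency ratio: 15.42
Total dependency ratio: 57.87

Youth dependency ratio = 812 / 1,913 × 100 = 42.45
Old-age dependency ratio = 295 / 1,913 × 100 = 15.42
Total dependency ratio = (812 + 295) / 1,913 × 100 = 1,107 / 1,913 × 100 = 57.87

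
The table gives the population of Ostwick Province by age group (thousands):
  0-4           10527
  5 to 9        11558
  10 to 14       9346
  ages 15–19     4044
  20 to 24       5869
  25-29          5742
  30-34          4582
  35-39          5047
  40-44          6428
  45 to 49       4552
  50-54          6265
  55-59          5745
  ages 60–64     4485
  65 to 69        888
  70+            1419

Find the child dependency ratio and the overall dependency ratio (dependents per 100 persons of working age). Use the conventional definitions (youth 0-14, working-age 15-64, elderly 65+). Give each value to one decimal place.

Youth dependency ratio: 59.6
Total dependency ratio: 63.9

0–14: 10527 + 11558 + 9346 = 31431
15–64: 4044 + 5869 + 5742 + 4582 + 5047 + 6428 + 4552 + 6265 + 5745 + 4485 = 52759
65+: 888 + 1419 = 2307
Youth dependency ratio = 31431 / 52759 × 100 = 59.6
Total dependency ratio = (31431 + 2307) / 52759 × 100 = 33738 / 52759 × 100 = 63.9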